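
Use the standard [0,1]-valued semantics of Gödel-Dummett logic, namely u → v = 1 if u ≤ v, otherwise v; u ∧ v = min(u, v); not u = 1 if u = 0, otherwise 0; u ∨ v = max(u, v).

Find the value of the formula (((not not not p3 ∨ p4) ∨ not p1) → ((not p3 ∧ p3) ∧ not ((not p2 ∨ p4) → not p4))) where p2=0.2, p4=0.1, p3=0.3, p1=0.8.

0.00

not p3: Gödel ¬ of 0.3 = 0 (operand ≠ 0)
not not p3: Gödel ¬ of 0 = 1 (operand is 0)
not not not p3: Gödel ¬ of 1 = 0 (operand ≠ 0)
(not not not p3 ∨ p4) = max(0, 0.1) = 0.1
not p1: Gödel ¬ of 0.8 = 0 (operand ≠ 0)
((not not not p3 ∨ p4) ∨ not p1) = max(0.1, 0) = 0.1
not p3: Gödel ¬ of 0.3 = 0 (operand ≠ 0)
(not p3 ∧ p3) = min(0, 0.3) = 0
not p2: Gödel ¬ of 0.2 = 0 (operand ≠ 0)
(not p2 ∨ p4) = max(0, 0.1) = 0.1
not p4: Gödel ¬ of 0.1 = 0 (operand ≠ 0)
((not p2 ∨ p4) → not p4): 0.1 > 0, so result = 0
not ((not p2 ∨ p4) → not p4): Gödel ¬ of 0 = 1 (operand is 0)
((not p3 ∧ p3) ∧ not ((not p2 ∨ p4) → not p4)) = min(0, 1) = 0
(((not not not p3 ∨ p4) ∨ not p1) → ((not p3 ∧ p3) ∧ not ((not p2 ∨ p4) → not p4))): 0.1 > 0, so result = 0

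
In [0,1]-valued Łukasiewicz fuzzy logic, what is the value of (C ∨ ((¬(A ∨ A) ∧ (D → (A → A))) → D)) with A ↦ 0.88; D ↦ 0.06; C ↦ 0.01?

0.94

(A ∨ A) = max(0.88, 0.88) = 0.88
¬(A ∨ A): Łukasiewicz ¬ gives 1 − 0.88 = 0.12
(A → A): min(1, 1 − 0.88 + 0.88) = 1
(D → (A → A)): min(1, 1 − 0.06 + 1) = 1
(¬(A ∨ A) ∧ (D → (A → A))) = min(0.12, 1) = 0.12
((¬(A ∨ A) ∧ (D → (A → A))) → D): min(1, 1 − 0.12 + 0.06) = 0.94
(C ∨ ((¬(A ∨ A) ∧ (D → (A → A))) → D)) = max(0.01, 0.94) = 0.94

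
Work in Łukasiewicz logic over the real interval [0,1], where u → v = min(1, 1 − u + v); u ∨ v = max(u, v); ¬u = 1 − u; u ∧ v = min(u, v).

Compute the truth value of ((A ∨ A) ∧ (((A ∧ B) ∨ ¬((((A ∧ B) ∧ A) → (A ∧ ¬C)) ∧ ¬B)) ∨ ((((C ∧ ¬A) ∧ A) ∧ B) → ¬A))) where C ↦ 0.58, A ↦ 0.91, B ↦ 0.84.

0.91

(A ∨ A) = max(0.91, 0.91) = 0.91
(A ∧ B) = min(0.91, 0.84) = 0.84
(A ∧ B) = min(0.91, 0.84) = 0.84
((A ∧ B) ∧ A) = min(0.84, 0.91) = 0.84
¬C: Łukasiewicz ¬ gives 1 − 0.58 = 0.42
(A ∧ ¬C) = min(0.91, 0.42) = 0.42
(((A ∧ B) ∧ A) → (A ∧ ¬C)): min(1, 1 − 0.84 + 0.42) = 0.58
¬B: Łukasiewicz ¬ gives 1 − 0.84 = 0.16
((((A ∧ B) ∧ A) → (A ∧ ¬C)) ∧ ¬B) = min(0.58, 0.16) = 0.16
¬((((A ∧ B) ∧ A) → (A ∧ ¬C)) ∧ ¬B): Łukasiewicz ¬ gives 1 − 0.16 = 0.84
((A ∧ B) ∨ ¬((((A ∧ B) ∧ A) → (A ∧ ¬C)) ∧ ¬B)) = max(0.84, 0.84) = 0.84
¬A: Łukasiewicz ¬ gives 1 − 0.91 = 0.09
(C ∧ ¬A) = min(0.58, 0.09) = 0.09
((C ∧ ¬A) ∧ A) = min(0.09, 0.91) = 0.09
(((C ∧ ¬A) ∧ A) ∧ B) = min(0.09, 0.84) = 0.09
¬A: Łukasiewicz ¬ gives 1 − 0.91 = 0.09
((((C ∧ ¬A) ∧ A) ∧ B) → ¬A): min(1, 1 − 0.09 + 0.09) = 1
(((A ∧ B) ∨ ¬((((A ∧ B) ∧ A) → (A ∧ ¬C)) ∧ ¬B)) ∨ ((((C ∧ ¬A) ∧ A) ∧ B) → ¬A)) = max(0.84, 1) = 1
((A ∨ A) ∧ (((A ∧ B) ∨ ¬((((A ∧ B) ∧ A) → (A ∧ ¬C)) ∧ ¬B)) ∨ ((((C ∧ ¬A) ∧ A) ∧ B) → ¬A))) = min(0.91, 1) = 0.91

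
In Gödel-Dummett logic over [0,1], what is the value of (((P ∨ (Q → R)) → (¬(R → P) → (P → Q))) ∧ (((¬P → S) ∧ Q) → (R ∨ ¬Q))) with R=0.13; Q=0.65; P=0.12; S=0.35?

0.13

(Q → R): 0.65 > 0.13, so result = 0.13
(P ∨ (Q → R)) = max(0.12, 0.13) = 0.13
(R → P): 0.13 > 0.12, so result = 0.12
¬(R → P): Gödel ¬ of 0.12 = 0 (operand ≠ 0)
(P → Q): 0.12 ≤ 0.65, so result = 1
(¬(R → P) → (P → Q)): 0 ≤ 1, so result = 1
((P ∨ (Q → R)) → (¬(R → P) → (P → Q))): 0.13 ≤ 1, so result = 1
¬P: Gödel ¬ of 0.12 = 0 (operand ≠ 0)
(¬P → S): 0 ≤ 0.35, so result = 1
((¬P → S) ∧ Q) = min(1, 0.65) = 0.65
¬Q: Gödel ¬ of 0.65 = 0 (operand ≠ 0)
(R ∨ ¬Q) = max(0.13, 0) = 0.13
(((¬P → S) ∧ Q) → (R ∨ ¬Q)): 0.65 > 0.13, so result = 0.13
(((P ∨ (Q → R)) → (¬(R → P) → (P → Q))) ∧ (((¬P → S) ∧ Q) → (R ∨ ¬Q))) = min(1, 0.13) = 0.13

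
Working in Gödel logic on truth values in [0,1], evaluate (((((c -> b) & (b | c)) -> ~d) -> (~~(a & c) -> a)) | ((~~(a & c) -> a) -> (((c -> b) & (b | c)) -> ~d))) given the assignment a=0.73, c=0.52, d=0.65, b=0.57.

(c -> b): 0.52 ≤ 0.57, so result = 1
(b | c) = max(0.57, 0.52) = 0.57
((c -> b) & (b | c)) = min(1, 0.57) = 0.57
~d: Gödel ¬ of 0.65 = 0 (operand ≠ 0)
(((c -> b) & (b | c)) -> ~d): 0.57 > 0, so result = 0
(a & c) = min(0.73, 0.52) = 0.52
~(a & c): Gödel ¬ of 0.52 = 0 (operand ≠ 0)
~~(a & c): Gödel ¬ of 0 = 1 (operand is 0)
(~~(a & c) -> a): 1 > 0.73, so result = 0.73
((((c -> b) & (b | c)) -> ~d) -> (~~(a & c) -> a)): 0 ≤ 0.73, so result = 1
(a & c) = min(0.73, 0.52) = 0.52
~(a & c): Gödel ¬ of 0.52 = 0 (operand ≠ 0)
~~(a & c): Gödel ¬ of 0 = 1 (operand is 0)
(~~(a & c) -> a): 1 > 0.73, so result = 0.73
(c -> b): 0.52 ≤ 0.57, so result = 1
(b | c) = max(0.57, 0.52) = 0.57
((c -> b) & (b | c)) = min(1, 0.57) = 0.57
~d: Gödel ¬ of 0.65 = 0 (operand ≠ 0)
(((c -> b) & (b | c)) -> ~d): 0.57 > 0, so result = 0
((~~(a & c) -> a) -> (((c -> b) & (b | c)) -> ~d)): 0.73 > 0, so result = 0
(((((c -> b) & (b | c)) -> ~d) -> (~~(a & c) -> a)) | ((~~(a & c) -> a) -> (((c -> b) & (b | c)) -> ~d))) = max(1, 0) = 1

1.00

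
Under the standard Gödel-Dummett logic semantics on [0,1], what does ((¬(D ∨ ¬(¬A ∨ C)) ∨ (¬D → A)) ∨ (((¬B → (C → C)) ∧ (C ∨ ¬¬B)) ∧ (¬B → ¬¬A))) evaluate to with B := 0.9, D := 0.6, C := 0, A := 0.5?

¬A: Gödel ¬ of 0.5 = 0 (operand ≠ 0)
(¬A ∨ C) = max(0, 0) = 0
¬(¬A ∨ C): Gödel ¬ of 0 = 1 (operand is 0)
(D ∨ ¬(¬A ∨ C)) = max(0.6, 1) = 1
¬(D ∨ ¬(¬A ∨ C)): Gödel ¬ of 1 = 0 (operand ≠ 0)
¬D: Gödel ¬ of 0.6 = 0 (operand ≠ 0)
(¬D → A): 0 ≤ 0.5, so result = 1
(¬(D ∨ ¬(¬A ∨ C)) ∨ (¬D → A)) = max(0, 1) = 1
¬B: Gödel ¬ of 0.9 = 0 (operand ≠ 0)
(C → C): 0 ≤ 0, so result = 1
(¬B → (C → C)): 0 ≤ 1, so result = 1
¬B: Gödel ¬ of 0.9 = 0 (operand ≠ 0)
¬¬B: Gödel ¬ of 0 = 1 (operand is 0)
(C ∨ ¬¬B) = max(0, 1) = 1
((¬B → (C → C)) ∧ (C ∨ ¬¬B)) = min(1, 1) = 1
¬B: Gödel ¬ of 0.9 = 0 (operand ≠ 0)
¬A: Gödel ¬ of 0.5 = 0 (operand ≠ 0)
¬¬A: Gödel ¬ of 0 = 1 (operand is 0)
(¬B → ¬¬A): 0 ≤ 1, so result = 1
(((¬B → (C → C)) ∧ (C ∨ ¬¬B)) ∧ (¬B → ¬¬A)) = min(1, 1) = 1
((¬(D ∨ ¬(¬A ∨ C)) ∨ (¬D → A)) ∨ (((¬B → (C → C)) ∧ (C ∨ ¬¬B)) ∧ (¬B → ¬¬A))) = max(1, 1) = 1

1.00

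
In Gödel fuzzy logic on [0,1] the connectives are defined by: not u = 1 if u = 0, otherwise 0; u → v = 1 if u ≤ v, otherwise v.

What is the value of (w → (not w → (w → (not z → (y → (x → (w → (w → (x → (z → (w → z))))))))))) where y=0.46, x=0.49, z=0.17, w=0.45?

not w: Gödel ¬ of 0.45 = 0 (operand ≠ 0)
not z: Gödel ¬ of 0.17 = 0 (operand ≠ 0)
(w → z): 0.45 > 0.17, so result = 0.17
(z → (w → z)): 0.17 ≤ 0.17, so result = 1
(x → (z → (w → z))): 0.49 ≤ 1, so result = 1
(w → (x → (z → (w → z)))): 0.45 ≤ 1, so result = 1
(w → (w → (x → (z → (w → z))))): 0.45 ≤ 1, so result = 1
(x → (w → (w → (x → (z → (w → z)))))): 0.49 ≤ 1, so result = 1
(y → (x → (w → (w → (x → (z → (w → z))))))): 0.46 ≤ 1, so result = 1
(not z → (y → (x → (w → (w → (x → (z → (w → z)))))))): 0 ≤ 1, so result = 1
(w → (not z → (y → (x → (w → (w → (x → (z → (w → z))))))))): 0.45 ≤ 1, so result = 1
(not w → (w → (not z → (y → (x → (w → (w → (x → (z → (w → z)))))))))): 0 ≤ 1, so result = 1
(w → (not w → (w → (not z → (y → (x → (w → (w → (x → (z → (w → z))))))))))): 0.45 ≤ 1, so result = 1

1.00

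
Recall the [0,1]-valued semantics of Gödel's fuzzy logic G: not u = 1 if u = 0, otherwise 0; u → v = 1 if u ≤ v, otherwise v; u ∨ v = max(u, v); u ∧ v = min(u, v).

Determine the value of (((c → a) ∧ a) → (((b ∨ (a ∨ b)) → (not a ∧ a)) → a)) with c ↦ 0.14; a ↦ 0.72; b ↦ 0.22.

(c → a): 0.14 ≤ 0.72, so result = 1
((c → a) ∧ a) = min(1, 0.72) = 0.72
(a ∨ b) = max(0.72, 0.22) = 0.72
(b ∨ (a ∨ b)) = max(0.22, 0.72) = 0.72
not a: Gödel ¬ of 0.72 = 0 (operand ≠ 0)
(not a ∧ a) = min(0, 0.72) = 0
((b ∨ (a ∨ b)) → (not a ∧ a)): 0.72 > 0, so result = 0
(((b ∨ (a ∨ b)) → (not a ∧ a)) → a): 0 ≤ 0.72, so result = 1
(((c → a) ∧ a) → (((b ∨ (a ∨ b)) → (not a ∧ a)) → a)): 0.72 ≤ 1, so result = 1

1.00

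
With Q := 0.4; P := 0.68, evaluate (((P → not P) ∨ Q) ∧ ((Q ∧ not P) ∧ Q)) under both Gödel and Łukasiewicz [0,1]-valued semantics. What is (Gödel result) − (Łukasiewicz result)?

-0.32

Gödel evaluation:
  not P: Gödel ¬ of 0.68 = 0 (operand ≠ 0)
  (P → not P): 0.68 > 0, so result = 0
  ((P → not P) ∨ Q) = max(0, 0.4) = 0.4
  not P: Gödel ¬ of 0.68 = 0 (operand ≠ 0)
  (Q ∧ not P) = min(0.4, 0) = 0
  ((Q ∧ not P) ∧ Q) = min(0, 0.4) = 0
  (((P → not P) ∨ Q) ∧ ((Q ∧ not P) ∧ Q)) = min(0.4, 0) = 0
  Gödel value = 0
Łukasiewicz evaluation:
  not P: Łukasiewicz ¬ gives 1 − 0.68 = 0.32
  (P → not P): min(1, 1 − 0.68 + 0.32) = 0.64
  ((P → not P) ∨ Q) = max(0.64, 0.4) = 0.64
  not P: Łukasiewicz ¬ gives 1 − 0.68 = 0.32
  (Q ∧ not P) = min(0.4, 0.32) = 0.32
  ((Q ∧ not P) ∧ Q) = min(0.32, 0.4) = 0.32
  (((P → not P) ∨ Q) ∧ ((Q ∧ not P) ∧ Q)) = min(0.64, 0.32) = 0.32
  Łukasiewicz value = 0.32
Difference: 0 − 0.32 = -0.32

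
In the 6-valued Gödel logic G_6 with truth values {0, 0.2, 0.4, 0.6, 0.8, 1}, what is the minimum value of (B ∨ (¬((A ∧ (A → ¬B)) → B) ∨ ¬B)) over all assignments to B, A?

The minimum is attained at B = 0.2, A = 0:
  ¬B: Gödel ¬ of 0.2 = 0 (operand ≠ 0)
  (A → ¬B): 0 ≤ 0, so result = 1
  (A ∧ (A → ¬B)) = min(0, 1) = 0
  ((A ∧ (A → ¬B)) → B): 0 ≤ 0.2, so result = 1
  ¬((A ∧ (A → ¬B)) → B): Gödel ¬ of 1 = 0 (operand ≠ 0)
  ¬B: Gödel ¬ of 0.2 = 0 (operand ≠ 0)
  (¬((A ∧ (A → ¬B)) → B) ∨ ¬B) = max(0, 0) = 0
  (B ∨ (¬((A ∧ (A → ¬B)) → B) ∨ ¬B)) = max(0.2, 0) = 0.2
Checking all 36 assignments confirms none give a value below 0.20.

0.20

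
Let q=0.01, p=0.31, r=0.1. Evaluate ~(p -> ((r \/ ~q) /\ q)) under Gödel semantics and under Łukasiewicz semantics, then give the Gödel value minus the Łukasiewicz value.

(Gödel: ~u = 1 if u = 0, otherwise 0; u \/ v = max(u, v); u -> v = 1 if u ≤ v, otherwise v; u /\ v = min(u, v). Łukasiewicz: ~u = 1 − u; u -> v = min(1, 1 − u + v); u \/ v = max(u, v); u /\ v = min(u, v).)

-0.30

Gödel evaluation:
  ~q: Gödel ¬ of 0.01 = 0 (operand ≠ 0)
  (r \/ ~q) = max(0.1, 0) = 0.1
  ((r \/ ~q) /\ q) = min(0.1, 0.01) = 0.01
  (p -> ((r \/ ~q) /\ q)): 0.31 > 0.01, so result = 0.01
  ~(p -> ((r \/ ~q) /\ q)): Gödel ¬ of 0.01 = 0 (operand ≠ 0)
  Gödel value = 0
Łukasiewicz evaluation:
  ~q: Łukasiewicz ¬ gives 1 − 0.01 = 0.99
  (r \/ ~q) = max(0.1, 0.99) = 0.99
  ((r \/ ~q) /\ q) = min(0.99, 0.01) = 0.01
  (p -> ((r \/ ~q) /\ q)): min(1, 1 − 0.31 + 0.01) = 0.7
  ~(p -> ((r \/ ~q) /\ q)): Łukasiewicz ¬ gives 1 − 0.7 = 0.3
  Łukasiewicz value = 0.3
Difference: 0 − 0.3 = -0.30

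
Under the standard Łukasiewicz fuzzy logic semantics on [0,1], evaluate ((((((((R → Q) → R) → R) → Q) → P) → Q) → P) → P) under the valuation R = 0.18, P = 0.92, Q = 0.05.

0.92

(R → Q): min(1, 1 − 0.18 + 0.05) = 0.87
((R → Q) → R): min(1, 1 − 0.87 + 0.18) = 0.31
(((R → Q) → R) → R): min(1, 1 − 0.31 + 0.18) = 0.87
((((R → Q) → R) → R) → Q): min(1, 1 − 0.87 + 0.05) = 0.18
(((((R → Q) → R) → R) → Q) → P): min(1, 1 − 0.18 + 0.92) = 1
((((((R → Q) → R) → R) → Q) → P) → Q): min(1, 1 − 1 + 0.05) = 0.05
(((((((R → Q) → R) → R) → Q) → P) → Q) → P): min(1, 1 − 0.05 + 0.92) = 1
((((((((R → Q) → R) → R) → Q) → P) → Q) → P) → P): min(1, 1 − 1 + 0.92) = 0.92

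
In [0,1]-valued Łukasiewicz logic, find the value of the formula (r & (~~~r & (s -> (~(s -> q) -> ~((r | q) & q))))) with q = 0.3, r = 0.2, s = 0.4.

~r: Łukasiewicz ¬ gives 1 − 0.2 = 0.8
~~r: Łukasiewicz ¬ gives 1 − 0.8 = 0.2
~~~r: Łukasiewicz ¬ gives 1 − 0.2 = 0.8
(s -> q): min(1, 1 − 0.4 + 0.3) = 0.9
~(s -> q): Łukasiewicz ¬ gives 1 − 0.9 = 0.1
(r | q) = max(0.2, 0.3) = 0.3
((r | q) & q) = min(0.3, 0.3) = 0.3
~((r | q) & q): Łukasiewicz ¬ gives 1 − 0.3 = 0.7
(~(s -> q) -> ~((r | q) & q)): min(1, 1 − 0.1 + 0.7) = 1
(s -> (~(s -> q) -> ~((r | q) & q))): min(1, 1 − 0.4 + 1) = 1
(~~~r & (s -> (~(s -> q) -> ~((r | q) & q)))) = min(0.8, 1) = 0.8
(r & (~~~r & (s -> (~(s -> q) -> ~((r | q) & q))))) = min(0.2, 0.8) = 0.2

0.20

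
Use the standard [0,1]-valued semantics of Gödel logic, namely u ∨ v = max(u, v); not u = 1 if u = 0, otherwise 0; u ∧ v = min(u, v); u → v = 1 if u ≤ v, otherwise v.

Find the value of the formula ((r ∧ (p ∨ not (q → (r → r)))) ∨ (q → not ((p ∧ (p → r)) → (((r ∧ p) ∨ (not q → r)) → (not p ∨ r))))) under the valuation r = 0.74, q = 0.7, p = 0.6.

(r → r): 0.74 ≤ 0.74, so result = 1
(q → (r → r)): 0.7 ≤ 1, so result = 1
not (q → (r → r)): Gödel ¬ of 1 = 0 (operand ≠ 0)
(p ∨ not (q → (r → r))) = max(0.6, 0) = 0.6
(r ∧ (p ∨ not (q → (r → r)))) = min(0.74, 0.6) = 0.6
(p → r): 0.6 ≤ 0.74, so result = 1
(p ∧ (p → r)) = min(0.6, 1) = 0.6
(r ∧ p) = min(0.74, 0.6) = 0.6
not q: Gödel ¬ of 0.7 = 0 (operand ≠ 0)
(not q → r): 0 ≤ 0.74, so result = 1
((r ∧ p) ∨ (not q → r)) = max(0.6, 1) = 1
not p: Gödel ¬ of 0.6 = 0 (operand ≠ 0)
(not p ∨ r) = max(0, 0.74) = 0.74
(((r ∧ p) ∨ (not q → r)) → (not p ∨ r)): 1 > 0.74, so result = 0.74
((p ∧ (p → r)) → (((r ∧ p) ∨ (not q → r)) → (not p ∨ r))): 0.6 ≤ 0.74, so result = 1
not ((p ∧ (p → r)) → (((r ∧ p) ∨ (not q → r)) → (not p ∨ r))): Gödel ¬ of 1 = 0 (operand ≠ 0)
(q → not ((p ∧ (p → r)) → (((r ∧ p) ∨ (not q → r)) → (not p ∨ r)))): 0.7 > 0, so result = 0
((r ∧ (p ∨ not (q → (r → r)))) ∨ (q → not ((p ∧ (p → r)) → (((r ∧ p) ∨ (not q → r)) → (not p ∨ r))))) = max(0.6, 0) = 0.6

0.60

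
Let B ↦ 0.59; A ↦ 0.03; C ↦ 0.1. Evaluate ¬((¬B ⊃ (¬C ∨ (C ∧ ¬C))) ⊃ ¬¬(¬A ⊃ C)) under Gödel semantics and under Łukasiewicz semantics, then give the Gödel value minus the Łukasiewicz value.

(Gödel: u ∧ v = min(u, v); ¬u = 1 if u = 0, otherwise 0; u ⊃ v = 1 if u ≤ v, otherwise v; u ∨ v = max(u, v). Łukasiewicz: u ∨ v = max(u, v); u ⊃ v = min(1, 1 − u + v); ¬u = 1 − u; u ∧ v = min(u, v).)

Gödel evaluation:
  ¬B: Gödel ¬ of 0.59 = 0 (operand ≠ 0)
  ¬C: Gödel ¬ of 0.1 = 0 (operand ≠ 0)
  ¬C: Gödel ¬ of 0.1 = 0 (operand ≠ 0)
  (C ∧ ¬C) = min(0.1, 0) = 0
  (¬C ∨ (C ∧ ¬C)) = max(0, 0) = 0
  (¬B ⊃ (¬C ∨ (C ∧ ¬C))): 0 ≤ 0, so result = 1
  ¬A: Gödel ¬ of 0.03 = 0 (operand ≠ 0)
  (¬A ⊃ C): 0 ≤ 0.1, so result = 1
  ¬(¬A ⊃ C): Gödel ¬ of 1 = 0 (operand ≠ 0)
  ¬¬(¬A ⊃ C): Gödel ¬ of 0 = 1 (operand is 0)
  ((¬B ⊃ (¬C ∨ (C ∧ ¬C))) ⊃ ¬¬(¬A ⊃ C)): 1 ≤ 1, so result = 1
  ¬((¬B ⊃ (¬C ∨ (C ∧ ¬C))) ⊃ ¬¬(¬A ⊃ C)): Gödel ¬ of 1 = 0 (operand ≠ 0)
  Gödel value = 0
Łukasiewicz evaluation:
  ¬B: Łukasiewicz ¬ gives 1 − 0.59 = 0.41
  ¬C: Łukasiewicz ¬ gives 1 − 0.1 = 0.9
  ¬C: Łukasiewicz ¬ gives 1 − 0.1 = 0.9
  (C ∧ ¬C) = min(0.1, 0.9) = 0.1
  (¬C ∨ (C ∧ ¬C)) = max(0.9, 0.1) = 0.9
  (¬B ⊃ (¬C ∨ (C ∧ ¬C))): min(1, 1 − 0.41 + 0.9) = 1
  ¬A: Łukasiewicz ¬ gives 1 − 0.03 = 0.97
  (¬A ⊃ C): min(1, 1 − 0.97 + 0.1) = 0.13
  ¬(¬A ⊃ C): Łukasiewicz ¬ gives 1 − 0.13 = 0.87
  ¬¬(¬A ⊃ C): Łukasiewicz ¬ gives 1 − 0.87 = 0.13
  ((¬B ⊃ (¬C ∨ (C ∧ ¬C))) ⊃ ¬¬(¬A ⊃ C)): min(1, 1 − 1 + 0.13) = 0.13
  ¬((¬B ⊃ (¬C ∨ (C ∧ ¬C))) ⊃ ¬¬(¬A ⊃ C)): Łukasiewicz ¬ gives 1 − 0.13 = 0.87
  Łukasiewicz value = 0.87
Difference: 0 − 0.87 = -0.87

-0.87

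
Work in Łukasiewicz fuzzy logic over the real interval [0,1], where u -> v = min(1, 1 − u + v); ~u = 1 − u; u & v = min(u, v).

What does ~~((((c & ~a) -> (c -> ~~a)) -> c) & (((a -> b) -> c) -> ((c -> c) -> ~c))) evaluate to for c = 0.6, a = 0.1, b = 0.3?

0.70

~a: Łukasiewicz ¬ gives 1 − 0.1 = 0.9
(c & ~a) = min(0.6, 0.9) = 0.6
~a: Łukasiewicz ¬ gives 1 − 0.1 = 0.9
~~a: Łukasiewicz ¬ gives 1 − 0.9 = 0.1
(c -> ~~a): min(1, 1 − 0.6 + 0.1) = 0.5
((c & ~a) -> (c -> ~~a)): min(1, 1 − 0.6 + 0.5) = 0.9
(((c & ~a) -> (c -> ~~a)) -> c): min(1, 1 − 0.9 + 0.6) = 0.7
(a -> b): min(1, 1 − 0.1 + 0.3) = 1
((a -> b) -> c): min(1, 1 − 1 + 0.6) = 0.6
(c -> c): min(1, 1 − 0.6 + 0.6) = 1
~c: Łukasiewicz ¬ gives 1 − 0.6 = 0.4
((c -> c) -> ~c): min(1, 1 − 1 + 0.4) = 0.4
(((a -> b) -> c) -> ((c -> c) -> ~c)): min(1, 1 − 0.6 + 0.4) = 0.8
((((c & ~a) -> (c -> ~~a)) -> c) & (((a -> b) -> c) -> ((c -> c) -> ~c))) = min(0.7, 0.8) = 0.7
~((((c & ~a) -> (c -> ~~a)) -> c) & (((a -> b) -> c) -> ((c -> c) -> ~c))): Łukasiewicz ¬ gives 1 − 0.7 = 0.3
~~((((c & ~a) -> (c -> ~~a)) -> c) & (((a -> b) -> c) -> ((c -> c) -> ~c))): Łukasiewicz ¬ gives 1 − 0.3 = 0.7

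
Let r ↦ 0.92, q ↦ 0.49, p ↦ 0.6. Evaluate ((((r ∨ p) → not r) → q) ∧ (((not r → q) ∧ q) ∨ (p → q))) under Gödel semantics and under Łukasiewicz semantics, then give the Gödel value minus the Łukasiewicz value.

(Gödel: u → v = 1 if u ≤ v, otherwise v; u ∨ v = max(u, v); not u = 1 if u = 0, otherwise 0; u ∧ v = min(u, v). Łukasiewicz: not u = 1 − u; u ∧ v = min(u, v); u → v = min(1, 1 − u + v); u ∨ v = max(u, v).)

-0.40

Gödel evaluation:
  (r ∨ p) = max(0.92, 0.6) = 0.92
  not r: Gödel ¬ of 0.92 = 0 (operand ≠ 0)
  ((r ∨ p) → not r): 0.92 > 0, so result = 0
  (((r ∨ p) → not r) → q): 0 ≤ 0.49, so result = 1
  not r: Gödel ¬ of 0.92 = 0 (operand ≠ 0)
  (not r → q): 0 ≤ 0.49, so result = 1
  ((not r → q) ∧ q) = min(1, 0.49) = 0.49
  (p → q): 0.6 > 0.49, so result = 0.49
  (((not r → q) ∧ q) ∨ (p → q)) = max(0.49, 0.49) = 0.49
  ((((r ∨ p) → not r) → q) ∧ (((not r → q) ∧ q) ∨ (p → q))) = min(1, 0.49) = 0.49
  Gödel value = 0.49
Łukasiewicz evaluation:
  (r ∨ p) = max(0.92, 0.6) = 0.92
  not r: Łukasiewicz ¬ gives 1 − 0.92 = 0.08
  ((r ∨ p) → not r): min(1, 1 − 0.92 + 0.08) = 0.16
  (((r ∨ p) → not r) → q): min(1, 1 − 0.16 + 0.49) = 1
  not r: Łukasiewicz ¬ gives 1 − 0.92 = 0.08
  (not r → q): min(1, 1 − 0.08 + 0.49) = 1
  ((not r → q) ∧ q) = min(1, 0.49) = 0.49
  (p → q): min(1, 1 − 0.6 + 0.49) = 0.89
  (((not r → q) ∧ q) ∨ (p → q)) = max(0.49, 0.89) = 0.89
  ((((r ∨ p) → not r) → q) ∧ (((not r → q) ∧ q) ∨ (p → q))) = min(1, 0.89) = 0.89
  Łukasiewicz value = 0.89
Difference: 0.49 − 0.89 = -0.40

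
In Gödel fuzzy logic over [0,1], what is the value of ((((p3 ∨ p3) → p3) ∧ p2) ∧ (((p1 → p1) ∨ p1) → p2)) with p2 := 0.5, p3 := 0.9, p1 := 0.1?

0.50

(p3 ∨ p3) = max(0.9, 0.9) = 0.9
((p3 ∨ p3) → p3): 0.9 ≤ 0.9, so result = 1
(((p3 ∨ p3) → p3) ∧ p2) = min(1, 0.5) = 0.5
(p1 → p1): 0.1 ≤ 0.1, so result = 1
((p1 → p1) ∨ p1) = max(1, 0.1) = 1
(((p1 → p1) ∨ p1) → p2): 1 > 0.5, so result = 0.5
((((p3 ∨ p3) → p3) ∧ p2) ∧ (((p1 → p1) ∨ p1) → p2)) = min(0.5, 0.5) = 0.5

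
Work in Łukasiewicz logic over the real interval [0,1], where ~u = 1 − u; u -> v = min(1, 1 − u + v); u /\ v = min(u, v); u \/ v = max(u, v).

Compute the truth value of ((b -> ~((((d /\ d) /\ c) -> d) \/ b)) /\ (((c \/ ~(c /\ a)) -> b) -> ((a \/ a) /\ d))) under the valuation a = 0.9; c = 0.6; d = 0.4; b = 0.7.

(d /\ d) = min(0.4, 0.4) = 0.4
((d /\ d) /\ c) = min(0.4, 0.6) = 0.4
(((d /\ d) /\ c) -> d): min(1, 1 − 0.4 + 0.4) = 1
((((d /\ d) /\ c) -> d) \/ b) = max(1, 0.7) = 1
~((((d /\ d) /\ c) -> d) \/ b): Łukasiewicz ¬ gives 1 − 1 = 0
(b -> ~((((d /\ d) /\ c) -> d) \/ b)): min(1, 1 − 0.7 + 0) = 0.3
(c /\ a) = min(0.6, 0.9) = 0.6
~(c /\ a): Łukasiewicz ¬ gives 1 − 0.6 = 0.4
(c \/ ~(c /\ a)) = max(0.6, 0.4) = 0.6
((c \/ ~(c /\ a)) -> b): min(1, 1 − 0.6 + 0.7) = 1
(a \/ a) = max(0.9, 0.9) = 0.9
((a \/ a) /\ d) = min(0.9, 0.4) = 0.4
(((c \/ ~(c /\ a)) -> b) -> ((a \/ a) /\ d)): min(1, 1 − 1 + 0.4) = 0.4
((b -> ~((((d /\ d) /\ c) -> d) \/ b)) /\ (((c \/ ~(c /\ a)) -> b) -> ((a \/ a) /\ d))) = min(0.3, 0.4) = 0.3

0.30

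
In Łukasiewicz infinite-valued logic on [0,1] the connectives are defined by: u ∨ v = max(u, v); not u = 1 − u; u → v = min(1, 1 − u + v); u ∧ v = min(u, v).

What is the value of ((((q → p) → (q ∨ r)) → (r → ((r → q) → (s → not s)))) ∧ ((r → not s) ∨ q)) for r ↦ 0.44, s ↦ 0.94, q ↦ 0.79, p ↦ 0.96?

0.79

(q → p): min(1, 1 − 0.79 + 0.96) = 1
(q ∨ r) = max(0.79, 0.44) = 0.79
((q → p) → (q ∨ r)): min(1, 1 − 1 + 0.79) = 0.79
(r → q): min(1, 1 − 0.44 + 0.79) = 1
not s: Łukasiewicz ¬ gives 1 − 0.94 = 0.06
(s → not s): min(1, 1 − 0.94 + 0.06) = 0.12
((r → q) → (s → not s)): min(1, 1 − 1 + 0.12) = 0.12
(r → ((r → q) → (s → not s))): min(1, 1 − 0.44 + 0.12) = 0.68
(((q → p) → (q ∨ r)) → (r → ((r → q) → (s → not s)))): min(1, 1 − 0.79 + 0.68) = 0.89
not s: Łukasiewicz ¬ gives 1 − 0.94 = 0.06
(r → not s): min(1, 1 − 0.44 + 0.06) = 0.62
((r → not s) ∨ q) = max(0.62, 0.79) = 0.79
((((q → p) → (q ∨ r)) → (r → ((r → q) → (s → not s)))) ∧ ((r → not s) ∨ q)) = min(0.89, 0.79) = 0.79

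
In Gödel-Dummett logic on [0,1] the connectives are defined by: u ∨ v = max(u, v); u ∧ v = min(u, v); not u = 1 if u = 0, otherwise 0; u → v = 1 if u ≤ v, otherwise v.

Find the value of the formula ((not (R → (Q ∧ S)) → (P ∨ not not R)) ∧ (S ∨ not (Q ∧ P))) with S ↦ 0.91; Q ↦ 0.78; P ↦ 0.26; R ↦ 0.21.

(Q ∧ S) = min(0.78, 0.91) = 0.78
(R → (Q ∧ S)): 0.21 ≤ 0.78, so result = 1
not (R → (Q ∧ S)): Gödel ¬ of 1 = 0 (operand ≠ 0)
not R: Gödel ¬ of 0.21 = 0 (operand ≠ 0)
not not R: Gödel ¬ of 0 = 1 (operand is 0)
(P ∨ not not R) = max(0.26, 1) = 1
(not (R → (Q ∧ S)) → (P ∨ not not R)): 0 ≤ 1, so result = 1
(Q ∧ P) = min(0.78, 0.26) = 0.26
not (Q ∧ P): Gödel ¬ of 0.26 = 0 (operand ≠ 0)
(S ∨ not (Q ∧ P)) = max(0.91, 0) = 0.91
((not (R → (Q ∧ S)) → (P ∨ not not R)) ∧ (S ∨ not (Q ∧ P))) = min(1, 0.91) = 0.91

0.91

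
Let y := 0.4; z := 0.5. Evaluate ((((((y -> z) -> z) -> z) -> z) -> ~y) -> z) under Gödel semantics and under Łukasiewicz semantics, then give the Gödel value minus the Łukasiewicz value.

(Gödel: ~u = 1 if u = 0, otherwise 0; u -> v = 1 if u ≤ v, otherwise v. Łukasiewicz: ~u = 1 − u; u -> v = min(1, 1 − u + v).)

Gödel evaluation:
  (y -> z): 0.4 ≤ 0.5, so result = 1
  ((y -> z) -> z): 1 > 0.5, so result = 0.5
  (((y -> z) -> z) -> z): 0.5 ≤ 0.5, so result = 1
  ((((y -> z) -> z) -> z) -> z): 1 > 0.5, so result = 0.5
  ~y: Gödel ¬ of 0.4 = 0 (operand ≠ 0)
  (((((y -> z) -> z) -> z) -> z) -> ~y): 0.5 > 0, so result = 0
  ((((((y -> z) -> z) -> z) -> z) -> ~y) -> z): 0 ≤ 0.5, so result = 1
  Gödel value = 1
Łukasiewicz evaluation:
  (y -> z): min(1, 1 − 0.4 + 0.5) = 1
  ((y -> z) -> z): min(1, 1 − 1 + 0.5) = 0.5
  (((y -> z) -> z) -> z): min(1, 1 − 0.5 + 0.5) = 1
  ((((y -> z) -> z) -> z) -> z): min(1, 1 − 1 + 0.5) = 0.5
  ~y: Łukasiewicz ¬ gives 1 − 0.4 = 0.6
  (((((y -> z) -> z) -> z) -> z) -> ~y): min(1, 1 − 0.5 + 0.6) = 1
  ((((((y -> z) -> z) -> z) -> z) -> ~y) -> z): min(1, 1 − 1 + 0.5) = 0.5
  Łukasiewicz value = 0.5
Difference: 1 − 0.5 = 0.50

0.50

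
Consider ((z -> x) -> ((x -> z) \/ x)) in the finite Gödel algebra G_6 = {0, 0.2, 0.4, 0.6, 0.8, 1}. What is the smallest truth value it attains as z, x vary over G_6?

The minimum is attained at z = 0, x = 0.2:
  (z -> x): 0 ≤ 0.2, so result = 1
  (x -> z): 0.2 > 0, so result = 0
  ((x -> z) \/ x) = max(0, 0.2) = 0.2
  ((z -> x) -> ((x -> z) \/ x)): 1 > 0.2, so result = 0.2
Checking all 36 assignments confirms none give a value below 0.20.

0.20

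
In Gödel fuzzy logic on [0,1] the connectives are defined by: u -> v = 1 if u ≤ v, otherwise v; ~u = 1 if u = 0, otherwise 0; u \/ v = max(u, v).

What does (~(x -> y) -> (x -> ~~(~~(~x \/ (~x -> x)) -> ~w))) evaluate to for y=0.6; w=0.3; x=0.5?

1.00

(x -> y): 0.5 ≤ 0.6, so result = 1
~(x -> y): Gödel ¬ of 1 = 0 (operand ≠ 0)
~x: Gödel ¬ of 0.5 = 0 (operand ≠ 0)
~x: Gödel ¬ of 0.5 = 0 (operand ≠ 0)
(~x -> x): 0 ≤ 0.5, so result = 1
(~x \/ (~x -> x)) = max(0, 1) = 1
~(~x \/ (~x -> x)): Gödel ¬ of 1 = 0 (operand ≠ 0)
~~(~x \/ (~x -> x)): Gödel ¬ of 0 = 1 (operand is 0)
~w: Gödel ¬ of 0.3 = 0 (operand ≠ 0)
(~~(~x \/ (~x -> x)) -> ~w): 1 > 0, so result = 0
~(~~(~x \/ (~x -> x)) -> ~w): Gödel ¬ of 0 = 1 (operand is 0)
~~(~~(~x \/ (~x -> x)) -> ~w): Gödel ¬ of 1 = 0 (operand ≠ 0)
(x -> ~~(~~(~x \/ (~x -> x)) -> ~w)): 0.5 > 0, so result = 0
(~(x -> y) -> (x -> ~~(~~(~x \/ (~x -> x)) -> ~w))): 0 ≤ 0, so result = 1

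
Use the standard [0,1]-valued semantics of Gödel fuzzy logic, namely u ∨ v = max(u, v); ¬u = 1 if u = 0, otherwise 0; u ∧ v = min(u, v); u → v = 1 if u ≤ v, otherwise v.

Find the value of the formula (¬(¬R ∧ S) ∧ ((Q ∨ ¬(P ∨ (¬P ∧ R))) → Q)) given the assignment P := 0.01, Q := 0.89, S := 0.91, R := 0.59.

1.00

¬R: Gödel ¬ of 0.59 = 0 (operand ≠ 0)
(¬R ∧ S) = min(0, 0.91) = 0
¬(¬R ∧ S): Gödel ¬ of 0 = 1 (operand is 0)
¬P: Gödel ¬ of 0.01 = 0 (operand ≠ 0)
(¬P ∧ R) = min(0, 0.59) = 0
(P ∨ (¬P ∧ R)) = max(0.01, 0) = 0.01
¬(P ∨ (¬P ∧ R)): Gödel ¬ of 0.01 = 0 (operand ≠ 0)
(Q ∨ ¬(P ∨ (¬P ∧ R))) = max(0.89, 0) = 0.89
((Q ∨ ¬(P ∨ (¬P ∧ R))) → Q): 0.89 ≤ 0.89, so result = 1
(¬(¬R ∧ S) ∧ ((Q ∨ ¬(P ∨ (¬P ∧ R))) → Q)) = min(1, 1) = 1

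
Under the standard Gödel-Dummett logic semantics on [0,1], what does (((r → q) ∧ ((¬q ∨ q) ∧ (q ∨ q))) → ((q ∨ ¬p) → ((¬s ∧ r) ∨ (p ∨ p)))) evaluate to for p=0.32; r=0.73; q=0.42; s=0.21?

0.32

(r → q): 0.73 > 0.42, so result = 0.42
¬q: Gödel ¬ of 0.42 = 0 (operand ≠ 0)
(¬q ∨ q) = max(0, 0.42) = 0.42
(q ∨ q) = max(0.42, 0.42) = 0.42
((¬q ∨ q) ∧ (q ∨ q)) = min(0.42, 0.42) = 0.42
((r → q) ∧ ((¬q ∨ q) ∧ (q ∨ q))) = min(0.42, 0.42) = 0.42
¬p: Gödel ¬ of 0.32 = 0 (operand ≠ 0)
(q ∨ ¬p) = max(0.42, 0) = 0.42
¬s: Gödel ¬ of 0.21 = 0 (operand ≠ 0)
(¬s ∧ r) = min(0, 0.73) = 0
(p ∨ p) = max(0.32, 0.32) = 0.32
((¬s ∧ r) ∨ (p ∨ p)) = max(0, 0.32) = 0.32
((q ∨ ¬p) → ((¬s ∧ r) ∨ (p ∨ p))): 0.42 > 0.32, so result = 0.32
(((r → q) ∧ ((¬q ∨ q) ∧ (q ∨ q))) → ((q ∨ ¬p) → ((¬s ∧ r) ∨ (p ∨ p)))): 0.42 > 0.32, so result = 0.32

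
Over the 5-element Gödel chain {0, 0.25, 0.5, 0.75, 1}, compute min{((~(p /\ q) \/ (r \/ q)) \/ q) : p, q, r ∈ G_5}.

0.25

The minimum is attained at p = 0.25, q = 0.25, r = 0:
  (p /\ q) = min(0.25, 0.25) = 0.25
  ~(p /\ q): Gödel ¬ of 0.25 = 0 (operand ≠ 0)
  (r \/ q) = max(0, 0.25) = 0.25
  (~(p /\ q) \/ (r \/ q)) = max(0, 0.25) = 0.25
  ((~(p /\ q) \/ (r \/ q)) \/ q) = max(0.25, 0.25) = 0.25
Checking all 125 assignments confirms none give a value below 0.25.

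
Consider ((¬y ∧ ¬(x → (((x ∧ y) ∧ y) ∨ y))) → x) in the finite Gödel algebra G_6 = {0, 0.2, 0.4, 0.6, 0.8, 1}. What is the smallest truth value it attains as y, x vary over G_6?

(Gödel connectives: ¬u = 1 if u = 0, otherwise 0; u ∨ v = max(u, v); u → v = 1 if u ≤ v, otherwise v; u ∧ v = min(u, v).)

0.20

The minimum is attained at y = 0, x = 0.2:
  ¬y: Gödel ¬ of 0 = 1 (operand is 0)
  (x ∧ y) = min(0.2, 0) = 0
  ((x ∧ y) ∧ y) = min(0, 0) = 0
  (((x ∧ y) ∧ y) ∨ y) = max(0, 0) = 0
  (x → (((x ∧ y) ∧ y) ∨ y)): 0.2 > 0, so result = 0
  ¬(x → (((x ∧ y) ∧ y) ∨ y)): Gödel ¬ of 0 = 1 (operand is 0)
  (¬y ∧ ¬(x → (((x ∧ y) ∧ y) ∨ y))) = min(1, 1) = 1
  ((¬y ∧ ¬(x → (((x ∧ y) ∧ y) ∨ y))) → x): 1 > 0.2, so result = 0.2
Checking all 36 assignments confirms none give a value below 0.20.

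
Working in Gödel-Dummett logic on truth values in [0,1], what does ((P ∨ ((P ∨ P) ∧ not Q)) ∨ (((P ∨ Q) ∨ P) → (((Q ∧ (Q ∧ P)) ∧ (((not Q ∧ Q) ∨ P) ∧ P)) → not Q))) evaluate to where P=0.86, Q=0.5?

(P ∨ P) = max(0.86, 0.86) = 0.86
not Q: Gödel ¬ of 0.5 = 0 (operand ≠ 0)
((P ∨ P) ∧ not Q) = min(0.86, 0) = 0
(P ∨ ((P ∨ P) ∧ not Q)) = max(0.86, 0) = 0.86
(P ∨ Q) = max(0.86, 0.5) = 0.86
((P ∨ Q) ∨ P) = max(0.86, 0.86) = 0.86
(Q ∧ P) = min(0.5, 0.86) = 0.5
(Q ∧ (Q ∧ P)) = min(0.5, 0.5) = 0.5
not Q: Gödel ¬ of 0.5 = 0 (operand ≠ 0)
(not Q ∧ Q) = min(0, 0.5) = 0
((not Q ∧ Q) ∨ P) = max(0, 0.86) = 0.86
(((not Q ∧ Q) ∨ P) ∧ P) = min(0.86, 0.86) = 0.86
((Q ∧ (Q ∧ P)) ∧ (((not Q ∧ Q) ∨ P) ∧ P)) = min(0.5, 0.86) = 0.5
not Q: Gödel ¬ of 0.5 = 0 (operand ≠ 0)
(((Q ∧ (Q ∧ P)) ∧ (((not Q ∧ Q) ∨ P) ∧ P)) → not Q): 0.5 > 0, so result = 0
(((P ∨ Q) ∨ P) → (((Q ∧ (Q ∧ P)) ∧ (((not Q ∧ Q) ∨ P) ∧ P)) → not Q)): 0.86 > 0, so result = 0
((P ∨ ((P ∨ P) ∧ not Q)) ∨ (((P ∨ Q) ∨ P) → (((Q ∧ (Q ∧ P)) ∧ (((not Q ∧ Q) ∨ P) ∧ P)) → not Q))) = max(0.86, 0) = 0.86

0.86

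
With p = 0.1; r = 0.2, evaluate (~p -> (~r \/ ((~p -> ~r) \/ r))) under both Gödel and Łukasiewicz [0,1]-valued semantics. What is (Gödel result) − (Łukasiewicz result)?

Gödel evaluation:
  ~p: Gödel ¬ of 0.1 = 0 (operand ≠ 0)
  ~r: Gödel ¬ of 0.2 = 0 (operand ≠ 0)
  ~p: Gödel ¬ of 0.1 = 0 (operand ≠ 0)
  ~r: Gödel ¬ of 0.2 = 0 (operand ≠ 0)
  (~p -> ~r): 0 ≤ 0, so result = 1
  ((~p -> ~r) \/ r) = max(1, 0.2) = 1
  (~r \/ ((~p -> ~r) \/ r)) = max(0, 1) = 1
  (~p -> (~r \/ ((~p -> ~r) \/ r))): 0 ≤ 1, so result = 1
  Gödel value = 1
Łukasiewicz evaluation:
  ~p: Łukasiewicz ¬ gives 1 − 0.1 = 0.9
  ~r: Łukasiewicz ¬ gives 1 − 0.2 = 0.8
  ~p: Łukasiewicz ¬ gives 1 − 0.1 = 0.9
  ~r: Łukasiewicz ¬ gives 1 − 0.2 = 0.8
  (~p -> ~r): min(1, 1 − 0.9 + 0.8) = 0.9
  ((~p -> ~r) \/ r) = max(0.9, 0.2) = 0.9
  (~r \/ ((~p -> ~r) \/ r)) = max(0.8, 0.9) = 0.9
  (~p -> (~r \/ ((~p -> ~r) \/ r))): min(1, 1 − 0.9 + 0.9) = 1
  Łukasiewicz value = 1
Difference: 1 − 1 = 0.00

0.00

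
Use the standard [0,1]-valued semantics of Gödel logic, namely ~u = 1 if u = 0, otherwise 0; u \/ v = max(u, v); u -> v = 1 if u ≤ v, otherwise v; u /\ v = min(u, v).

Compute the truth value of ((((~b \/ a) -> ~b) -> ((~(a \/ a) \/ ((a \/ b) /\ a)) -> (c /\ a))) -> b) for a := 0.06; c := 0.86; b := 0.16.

~b: Gödel ¬ of 0.16 = 0 (operand ≠ 0)
(~b \/ a) = max(0, 0.06) = 0.06
~b: Gödel ¬ of 0.16 = 0 (operand ≠ 0)
((~b \/ a) -> ~b): 0.06 > 0, so result = 0
(a \/ a) = max(0.06, 0.06) = 0.06
~(a \/ a): Gödel ¬ of 0.06 = 0 (operand ≠ 0)
(a \/ b) = max(0.06, 0.16) = 0.16
((a \/ b) /\ a) = min(0.16, 0.06) = 0.06
(~(a \/ a) \/ ((a \/ b) /\ a)) = max(0, 0.06) = 0.06
(c /\ a) = min(0.86, 0.06) = 0.06
((~(a \/ a) \/ ((a \/ b) /\ a)) -> (c /\ a)): 0.06 ≤ 0.06, so result = 1
(((~b \/ a) -> ~b) -> ((~(a \/ a) \/ ((a \/ b) /\ a)) -> (c /\ a))): 0 ≤ 1, so result = 1
((((~b \/ a) -> ~b) -> ((~(a \/ a) \/ ((a \/ b) /\ a)) -> (c /\ a))) -> b): 1 > 0.16, so result = 0.16

0.16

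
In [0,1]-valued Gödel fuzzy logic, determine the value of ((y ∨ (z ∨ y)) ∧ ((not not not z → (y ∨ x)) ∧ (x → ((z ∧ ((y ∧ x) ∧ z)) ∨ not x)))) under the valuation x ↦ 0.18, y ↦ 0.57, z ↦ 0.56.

(z ∨ y) = max(0.56, 0.57) = 0.57
(y ∨ (z ∨ y)) = max(0.57, 0.57) = 0.57
not z: Gödel ¬ of 0.56 = 0 (operand ≠ 0)
not not z: Gödel ¬ of 0 = 1 (operand is 0)
not not not z: Gödel ¬ of 1 = 0 (operand ≠ 0)
(y ∨ x) = max(0.57, 0.18) = 0.57
(not not not z → (y ∨ x)): 0 ≤ 0.57, so result = 1
(y ∧ x) = min(0.57, 0.18) = 0.18
((y ∧ x) ∧ z) = min(0.18, 0.56) = 0.18
(z ∧ ((y ∧ x) ∧ z)) = min(0.56, 0.18) = 0.18
not x: Gödel ¬ of 0.18 = 0 (operand ≠ 0)
((z ∧ ((y ∧ x) ∧ z)) ∨ not x) = max(0.18, 0) = 0.18
(x → ((z ∧ ((y ∧ x) ∧ z)) ∨ not x)): 0.18 ≤ 0.18, so result = 1
((not not not z → (y ∨ x)) ∧ (x → ((z ∧ ((y ∧ x) ∧ z)) ∨ not x))) = min(1, 1) = 1
((y ∨ (z ∨ y)) ∧ ((not not not z → (y ∨ x)) ∧ (x → ((z ∧ ((y ∧ x) ∧ z)) ∨ not x)))) = min(0.57, 1) = 0.57

0.57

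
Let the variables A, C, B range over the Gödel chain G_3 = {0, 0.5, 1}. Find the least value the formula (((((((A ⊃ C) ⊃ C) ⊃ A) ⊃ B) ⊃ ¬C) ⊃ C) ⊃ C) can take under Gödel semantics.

0.50

The minimum is attained at A = 0, C = 0.5, B = 0:
  (A ⊃ C): 0 ≤ 0.5, so result = 1
  ((A ⊃ C) ⊃ C): 1 > 0.5, so result = 0.5
  (((A ⊃ C) ⊃ C) ⊃ A): 0.5 > 0, so result = 0
  ((((A ⊃ C) ⊃ C) ⊃ A) ⊃ B): 0 ≤ 0, so result = 1
  ¬C: Gödel ¬ of 0.5 = 0 (operand ≠ 0)
  (((((A ⊃ C) ⊃ C) ⊃ A) ⊃ B) ⊃ ¬C): 1 > 0, so result = 0
  ((((((A ⊃ C) ⊃ C) ⊃ A) ⊃ B) ⊃ ¬C) ⊃ C): 0 ≤ 0.5, so result = 1
  (((((((A ⊃ C) ⊃ C) ⊃ A) ⊃ B) ⊃ ¬C) ⊃ C) ⊃ C): 1 > 0.5, so result = 0.5
Checking all 27 assignments confirms none give a value below 0.50.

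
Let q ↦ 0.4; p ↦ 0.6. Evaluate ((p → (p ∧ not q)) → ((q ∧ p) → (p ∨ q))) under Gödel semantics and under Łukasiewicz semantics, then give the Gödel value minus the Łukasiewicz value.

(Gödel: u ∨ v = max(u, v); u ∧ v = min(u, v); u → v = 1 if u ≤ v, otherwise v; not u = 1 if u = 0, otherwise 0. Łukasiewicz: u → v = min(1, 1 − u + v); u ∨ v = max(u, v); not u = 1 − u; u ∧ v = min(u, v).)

Gödel evaluation:
  not q: Gödel ¬ of 0.4 = 0 (operand ≠ 0)
  (p ∧ not q) = min(0.6, 0) = 0
  (p → (p ∧ not q)): 0.6 > 0, so result = 0
  (q ∧ p) = min(0.4, 0.6) = 0.4
  (p ∨ q) = max(0.6, 0.4) = 0.6
  ((q ∧ p) → (p ∨ q)): 0.4 ≤ 0.6, so result = 1
  ((p → (p ∧ not q)) → ((q ∧ p) → (p ∨ q))): 0 ≤ 1, so result = 1
  Gödel value = 1
Łukasiewicz evaluation:
  not q: Łukasiewicz ¬ gives 1 − 0.4 = 0.6
  (p ∧ not q) = min(0.6, 0.6) = 0.6
  (p → (p ∧ not q)): min(1, 1 − 0.6 + 0.6) = 1
  (q ∧ p) = min(0.4, 0.6) = 0.4
  (p ∨ q) = max(0.6, 0.4) = 0.6
  ((q ∧ p) → (p ∨ q)): min(1, 1 − 0.4 + 0.6) = 1
  ((p → (p ∧ not q)) → ((q ∧ p) → (p ∨ q))): min(1, 1 − 1 + 1) = 1
  Łukasiewicz value = 1
Difference: 1 − 1 = 0.00

0.00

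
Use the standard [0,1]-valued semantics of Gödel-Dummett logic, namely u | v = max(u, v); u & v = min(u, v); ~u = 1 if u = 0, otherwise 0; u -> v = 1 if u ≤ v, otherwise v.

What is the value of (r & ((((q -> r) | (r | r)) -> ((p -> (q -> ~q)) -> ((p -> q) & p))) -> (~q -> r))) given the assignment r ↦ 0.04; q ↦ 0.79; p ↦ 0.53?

0.04

(q -> r): 0.79 > 0.04, so result = 0.04
(r | r) = max(0.04, 0.04) = 0.04
((q -> r) | (r | r)) = max(0.04, 0.04) = 0.04
~q: Gödel ¬ of 0.79 = 0 (operand ≠ 0)
(q -> ~q): 0.79 > 0, so result = 0
(p -> (q -> ~q)): 0.53 > 0, so result = 0
(p -> q): 0.53 ≤ 0.79, so result = 1
((p -> q) & p) = min(1, 0.53) = 0.53
((p -> (q -> ~q)) -> ((p -> q) & p)): 0 ≤ 0.53, so result = 1
(((q -> r) | (r | r)) -> ((p -> (q -> ~q)) -> ((p -> q) & p))): 0.04 ≤ 1, so result = 1
~q: Gödel ¬ of 0.79 = 0 (operand ≠ 0)
(~q -> r): 0 ≤ 0.04, so result = 1
((((q -> r) | (r | r)) -> ((p -> (q -> ~q)) -> ((p -> q) & p))) -> (~q -> r)): 1 ≤ 1, so result = 1
(r & ((((q -> r) | (r | r)) -> ((p -> (q -> ~q)) -> ((p -> q) & p))) -> (~q -> r))) = min(0.04, 1) = 0.04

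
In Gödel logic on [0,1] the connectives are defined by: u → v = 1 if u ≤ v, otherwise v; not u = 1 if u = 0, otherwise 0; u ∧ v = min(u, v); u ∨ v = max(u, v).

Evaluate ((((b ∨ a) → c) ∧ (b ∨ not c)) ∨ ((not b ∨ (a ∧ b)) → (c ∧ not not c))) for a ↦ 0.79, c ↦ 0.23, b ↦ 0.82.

0.23

(b ∨ a) = max(0.82, 0.79) = 0.82
((b ∨ a) → c): 0.82 > 0.23, so result = 0.23
not c: Gödel ¬ of 0.23 = 0 (operand ≠ 0)
(b ∨ not c) = max(0.82, 0) = 0.82
(((b ∨ a) → c) ∧ (b ∨ not c)) = min(0.23, 0.82) = 0.23
not b: Gödel ¬ of 0.82 = 0 (operand ≠ 0)
(a ∧ b) = min(0.79, 0.82) = 0.79
(not b ∨ (a ∧ b)) = max(0, 0.79) = 0.79
not c: Gödel ¬ of 0.23 = 0 (operand ≠ 0)
not not c: Gödel ¬ of 0 = 1 (operand is 0)
(c ∧ not not c) = min(0.23, 1) = 0.23
((not b ∨ (a ∧ b)) → (c ∧ not not c)): 0.79 > 0.23, so result = 0.23
((((b ∨ a) → c) ∧ (b ∨ not c)) ∨ ((not b ∨ (a ∧ b)) → (c ∧ not not c))) = max(0.23, 0.23) = 0.23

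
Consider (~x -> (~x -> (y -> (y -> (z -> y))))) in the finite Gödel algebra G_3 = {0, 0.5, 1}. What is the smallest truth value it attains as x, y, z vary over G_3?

1.00

Every assignment gives 1. For instance at x = 0, y = 0, z = 0:
  ~x: Gödel ¬ of 0 = 1 (operand is 0)
  ~x: Gödel ¬ of 0 = 1 (operand is 0)
  (z -> y): 0 ≤ 0, so result = 1
  (y -> (z -> y)): 0 ≤ 1, so result = 1
  (y -> (y -> (z -> y))): 0 ≤ 1, so result = 1
  (~x -> (y -> (y -> (z -> y)))): 1 ≤ 1, so result = 1
  (~x -> (~x -> (y -> (y -> (z -> y))))): 1 ≤ 1, so result = 1
All 27 assignments give value 1 — the formula is a G_3-tautology.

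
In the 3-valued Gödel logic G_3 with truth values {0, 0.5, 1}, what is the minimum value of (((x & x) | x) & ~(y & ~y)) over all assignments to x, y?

The minimum is attained at x = 0, y = 0:
  (x & x) = min(0, 0) = 0
  ((x & x) | x) = max(0, 0) = 0
  ~y: Gödel ¬ of 0 = 1 (operand is 0)
  (y & ~y) = min(0, 1) = 0
  ~(y & ~y): Gödel ¬ of 0 = 1 (operand is 0)
  (((x & x) | x) & ~(y & ~y)) = min(0, 1) = 0
Checking all 9 assignments confirms none give a value below 0.00.

0.00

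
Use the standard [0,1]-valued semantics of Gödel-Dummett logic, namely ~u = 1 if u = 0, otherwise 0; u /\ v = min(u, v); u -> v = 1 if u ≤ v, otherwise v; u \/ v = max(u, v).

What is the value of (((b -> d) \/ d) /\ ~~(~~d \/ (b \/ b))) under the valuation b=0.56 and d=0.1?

(b -> d): 0.56 > 0.1, so result = 0.1
((b -> d) \/ d) = max(0.1, 0.1) = 0.1
~d: Gödel ¬ of 0.1 = 0 (operand ≠ 0)
~~d: Gödel ¬ of 0 = 1 (operand is 0)
(b \/ b) = max(0.56, 0.56) = 0.56
(~~d \/ (b \/ b)) = max(1, 0.56) = 1
~(~~d \/ (b \/ b)): Gödel ¬ of 1 = 0 (operand ≠ 0)
~~(~~d \/ (b \/ b)): Gödel ¬ of 0 = 1 (operand is 0)
(((b -> d) \/ d) /\ ~~(~~d \/ (b \/ b))) = min(0.1, 1) = 0.1

0.10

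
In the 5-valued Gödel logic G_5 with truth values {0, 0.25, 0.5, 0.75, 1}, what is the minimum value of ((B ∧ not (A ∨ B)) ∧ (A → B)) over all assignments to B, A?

0.00

The minimum is attained at B = 0, A = 0:
  (A ∨ B) = max(0, 0) = 0
  not (A ∨ B): Gödel ¬ of 0 = 1 (operand is 0)
  (B ∧ not (A ∨ B)) = min(0, 1) = 0
  (A → B): 0 ≤ 0, so result = 1
  ((B ∧ not (A ∨ B)) ∧ (A → B)) = min(0, 1) = 0
Checking all 25 assignments confirms none give a value below 0.00.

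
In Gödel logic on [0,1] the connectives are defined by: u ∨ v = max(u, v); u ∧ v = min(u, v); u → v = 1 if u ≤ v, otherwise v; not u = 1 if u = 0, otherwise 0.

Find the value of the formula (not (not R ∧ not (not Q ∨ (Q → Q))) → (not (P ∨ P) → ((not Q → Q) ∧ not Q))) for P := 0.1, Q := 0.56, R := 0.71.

not R: Gödel ¬ of 0.71 = 0 (operand ≠ 0)
not Q: Gödel ¬ of 0.56 = 0 (operand ≠ 0)
(Q → Q): 0.56 ≤ 0.56, so result = 1
(not Q ∨ (Q → Q)) = max(0, 1) = 1
not (not Q ∨ (Q → Q)): Gödel ¬ of 1 = 0 (operand ≠ 0)
(not R ∧ not (not Q ∨ (Q → Q))) = min(0, 0) = 0
not (not R ∧ not (not Q ∨ (Q → Q))): Gödel ¬ of 0 = 1 (operand is 0)
(P ∨ P) = max(0.1, 0.1) = 0.1
not (P ∨ P): Gödel ¬ of 0.1 = 0 (operand ≠ 0)
not Q: Gödel ¬ of 0.56 = 0 (operand ≠ 0)
(not Q → Q): 0 ≤ 0.56, so result = 1
not Q: Gödel ¬ of 0.56 = 0 (operand ≠ 0)
((not Q → Q) ∧ not Q) = min(1, 0) = 0
(not (P ∨ P) → ((not Q → Q) ∧ not Q)): 0 ≤ 0, so result = 1
(not (not R ∧ not (not Q ∨ (Q → Q))) → (not (P ∨ P) → ((not Q → Q) ∧ not Q))): 1 ≤ 1, so result = 1

1.00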